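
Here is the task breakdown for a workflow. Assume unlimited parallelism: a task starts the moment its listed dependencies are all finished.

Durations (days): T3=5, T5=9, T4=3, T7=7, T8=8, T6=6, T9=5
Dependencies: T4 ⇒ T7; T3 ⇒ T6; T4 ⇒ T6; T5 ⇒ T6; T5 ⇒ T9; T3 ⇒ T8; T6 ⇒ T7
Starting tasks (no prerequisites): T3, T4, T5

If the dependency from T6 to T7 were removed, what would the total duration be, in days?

15

Before: longest chain T5→T6→T7 = 9+6+7 = 22, finish 22.
Without T6→T7, T7's earliest start moves from 15 to 3.
The longest chain is now T5→T6 = 9+6 = 15, so the project takes 15 days.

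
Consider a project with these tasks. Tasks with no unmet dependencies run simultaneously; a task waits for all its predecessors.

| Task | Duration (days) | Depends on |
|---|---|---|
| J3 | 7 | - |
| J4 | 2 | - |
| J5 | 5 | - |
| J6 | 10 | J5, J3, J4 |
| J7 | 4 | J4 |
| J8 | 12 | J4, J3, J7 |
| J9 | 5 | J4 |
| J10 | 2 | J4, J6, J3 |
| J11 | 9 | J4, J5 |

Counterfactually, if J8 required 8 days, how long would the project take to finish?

Critical path before the change: J3→J8 = 7+12 = 19 giving 19 days.
J8 is on the critical path; changing it to 8 makes that path 15 days.
New critical path: J3→J6→J10 = 7+10+2 = 19 ⇒ 19 days.

19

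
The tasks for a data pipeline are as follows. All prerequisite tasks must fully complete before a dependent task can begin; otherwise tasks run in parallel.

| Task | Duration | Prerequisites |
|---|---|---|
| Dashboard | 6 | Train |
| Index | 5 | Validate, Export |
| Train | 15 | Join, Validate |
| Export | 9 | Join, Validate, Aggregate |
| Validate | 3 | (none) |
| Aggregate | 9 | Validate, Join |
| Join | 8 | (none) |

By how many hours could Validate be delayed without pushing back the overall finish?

5

Join→Aggregate→Export→Index = 8+9+9+5 = 31 sets the makespan at 31 hours.
Validate finishes as early as 3 and must finish by 8.
Float = 31 − 26 = 5.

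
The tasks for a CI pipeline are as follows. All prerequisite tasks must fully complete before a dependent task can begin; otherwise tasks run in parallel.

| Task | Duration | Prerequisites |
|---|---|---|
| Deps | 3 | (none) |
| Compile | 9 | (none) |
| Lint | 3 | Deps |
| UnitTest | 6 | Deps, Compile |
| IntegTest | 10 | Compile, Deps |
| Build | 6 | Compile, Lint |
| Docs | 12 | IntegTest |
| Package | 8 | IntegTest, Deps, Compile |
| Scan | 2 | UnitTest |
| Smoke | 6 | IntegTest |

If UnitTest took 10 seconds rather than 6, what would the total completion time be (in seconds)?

As given, the longest chain is Compile→IntegTest→Docs = 9+10+12 = 31, so the finish is 31 seconds.
UnitTest is off the critical path — its longest chain is 17 seconds, giving 14 of slack.
The critical path is still Compile→IntegTest→Docs; finish is now 31 seconds.

31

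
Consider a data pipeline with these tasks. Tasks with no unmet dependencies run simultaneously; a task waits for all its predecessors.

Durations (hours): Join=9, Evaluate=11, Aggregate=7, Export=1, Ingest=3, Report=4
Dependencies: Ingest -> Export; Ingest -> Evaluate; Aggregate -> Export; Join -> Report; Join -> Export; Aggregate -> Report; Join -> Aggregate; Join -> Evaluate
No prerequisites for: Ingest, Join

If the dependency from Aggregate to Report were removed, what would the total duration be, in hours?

Before: longest chain Join→Aggregate→Report = 9+7+4 = 20, finish 20.
Without Aggregate→Report, Report's earliest start moves from 16 to 9.
After: Join→Evaluate = 9+11 = 20 → 20 hours.

20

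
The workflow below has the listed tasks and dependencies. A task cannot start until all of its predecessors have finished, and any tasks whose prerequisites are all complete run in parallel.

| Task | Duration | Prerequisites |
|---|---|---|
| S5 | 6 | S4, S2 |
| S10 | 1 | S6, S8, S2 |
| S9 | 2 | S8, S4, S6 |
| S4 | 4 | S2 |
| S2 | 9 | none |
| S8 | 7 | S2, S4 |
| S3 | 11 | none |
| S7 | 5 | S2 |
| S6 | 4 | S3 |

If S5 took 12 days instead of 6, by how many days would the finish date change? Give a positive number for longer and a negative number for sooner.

Baseline: S2→S4→S8→S9 = 9+4+7+2 = 22 → 22 days.
S5 has 3 days of float (longest path through it is 19).
Now S2→S4→S5 = 9+4+12 = 25 is longest, so the finish becomes 25 days.
Change in finish: 25 − 22 = +3 days.

3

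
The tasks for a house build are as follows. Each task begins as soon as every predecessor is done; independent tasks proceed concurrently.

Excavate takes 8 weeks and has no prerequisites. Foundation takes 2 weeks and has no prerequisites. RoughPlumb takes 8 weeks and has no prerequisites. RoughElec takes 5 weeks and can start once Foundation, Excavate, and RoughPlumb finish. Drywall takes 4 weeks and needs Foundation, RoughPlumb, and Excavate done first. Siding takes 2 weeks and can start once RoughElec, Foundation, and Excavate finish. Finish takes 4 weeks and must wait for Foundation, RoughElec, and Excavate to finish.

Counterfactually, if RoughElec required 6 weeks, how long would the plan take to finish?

18

As given, the longest chain is Excavate→RoughElec→Finish = 8+5+4 = 17, so the finish is 17 weeks.
RoughElec is on the critical path; changing it to 6 makes that path 18 weeks.
The critical path is still Excavate→RoughElec→Finish; finish is now 18 weeks.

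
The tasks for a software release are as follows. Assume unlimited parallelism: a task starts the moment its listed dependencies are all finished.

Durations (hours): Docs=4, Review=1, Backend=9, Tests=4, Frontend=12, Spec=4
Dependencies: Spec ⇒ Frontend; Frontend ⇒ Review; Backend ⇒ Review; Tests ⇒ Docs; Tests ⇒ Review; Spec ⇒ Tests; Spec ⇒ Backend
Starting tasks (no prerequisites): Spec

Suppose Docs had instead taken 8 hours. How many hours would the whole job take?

Actual critical path: Spec→Frontend→Review = 4+12+1 = 17 ⇒ 17 hours.
Docs is off the critical path — its longest chain is 12 hours, giving 5 of slack.
The critical path is still Spec→Frontend→Review; finish is now 17 hours.

17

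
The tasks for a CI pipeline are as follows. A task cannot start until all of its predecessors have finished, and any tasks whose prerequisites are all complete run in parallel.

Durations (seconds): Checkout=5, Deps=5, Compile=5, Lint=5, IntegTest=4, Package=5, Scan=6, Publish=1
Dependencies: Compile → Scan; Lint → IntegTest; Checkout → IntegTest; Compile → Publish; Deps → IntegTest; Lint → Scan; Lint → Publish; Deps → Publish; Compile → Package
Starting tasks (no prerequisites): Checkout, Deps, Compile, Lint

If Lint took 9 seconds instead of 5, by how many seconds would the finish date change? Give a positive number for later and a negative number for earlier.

Baseline: Lint→Scan = 5+6 = 11 → 11 seconds.
Lint is on the critical path; changing it to 9 makes that path 15 seconds.
No other chain overtakes it, so the finish is 15 seconds.
Change in finish: 15 − 11 = +4 seconds.

4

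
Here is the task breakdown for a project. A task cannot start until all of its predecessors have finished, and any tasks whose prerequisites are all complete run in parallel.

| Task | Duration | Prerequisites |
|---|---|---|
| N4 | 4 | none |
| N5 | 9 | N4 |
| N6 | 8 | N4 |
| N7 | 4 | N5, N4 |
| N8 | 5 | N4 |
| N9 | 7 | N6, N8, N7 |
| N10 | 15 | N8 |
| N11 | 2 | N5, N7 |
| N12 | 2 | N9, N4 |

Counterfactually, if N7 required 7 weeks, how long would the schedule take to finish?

29

Baseline: N4→N5→N7→N9→N12 = 4+9+4+7+2 = 26 → 26 weeks.
N7 lies on that path, so at 7 weeks the path becomes 29 weeks.
No other chain overtakes it, so the finish is 29 weeks.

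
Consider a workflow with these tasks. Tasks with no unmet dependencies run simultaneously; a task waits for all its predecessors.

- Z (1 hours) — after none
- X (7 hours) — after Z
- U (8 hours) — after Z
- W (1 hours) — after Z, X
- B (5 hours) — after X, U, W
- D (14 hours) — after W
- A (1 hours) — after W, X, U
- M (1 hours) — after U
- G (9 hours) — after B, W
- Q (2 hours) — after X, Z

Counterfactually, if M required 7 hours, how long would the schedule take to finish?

Critical path before the change: Z→X→W→B→G = 1+7+1+5+9 = 23 giving 23 hours.
M has 13 hours of float (longest path through it is 10).
That remains the longest chain; total 23 hours.

23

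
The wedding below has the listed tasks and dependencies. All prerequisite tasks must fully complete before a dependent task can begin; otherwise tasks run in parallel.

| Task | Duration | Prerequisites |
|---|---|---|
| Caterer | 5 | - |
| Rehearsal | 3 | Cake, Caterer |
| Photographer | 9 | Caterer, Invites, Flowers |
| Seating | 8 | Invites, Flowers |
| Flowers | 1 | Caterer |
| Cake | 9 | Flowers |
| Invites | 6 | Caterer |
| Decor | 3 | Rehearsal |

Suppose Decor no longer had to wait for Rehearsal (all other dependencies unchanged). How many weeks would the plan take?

20

Original critical path: Caterer→Flowers→Cake→Rehearsal→Decor = 5+1+9+3+3 = 21 ⇒ 21 weeks.
Without Rehearsal→Decor, Decor's earliest start moves from 18 to 0.
After: Caterer→Invites→Photographer = 5+6+9 = 20 → 20 weeks.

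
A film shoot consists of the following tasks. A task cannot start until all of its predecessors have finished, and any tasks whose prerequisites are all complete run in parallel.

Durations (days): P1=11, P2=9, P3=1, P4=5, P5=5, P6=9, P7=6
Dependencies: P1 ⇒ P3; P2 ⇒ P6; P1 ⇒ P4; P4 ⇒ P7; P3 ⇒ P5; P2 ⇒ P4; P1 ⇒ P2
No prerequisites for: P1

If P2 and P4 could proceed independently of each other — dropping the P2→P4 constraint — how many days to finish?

Before: longest chain P1→P2→P4→P7 = 11+9+5+6 = 31, finish 31.
Without P2→P4, P4's earliest start moves from 20 to 11.
New critical path: P1→P2→P6 = 11+9+9 = 29 ⇒ 29 days.

29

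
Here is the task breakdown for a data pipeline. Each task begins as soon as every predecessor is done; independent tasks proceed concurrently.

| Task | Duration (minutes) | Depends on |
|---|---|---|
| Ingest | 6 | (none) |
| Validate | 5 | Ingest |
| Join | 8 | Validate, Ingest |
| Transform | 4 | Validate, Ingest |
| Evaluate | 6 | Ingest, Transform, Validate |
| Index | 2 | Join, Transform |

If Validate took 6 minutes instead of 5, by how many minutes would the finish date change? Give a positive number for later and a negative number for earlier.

1

Baseline: Ingest→Validate→Join→Index = 6+5+8+2 = 21 → 21 minutes.
Since Validate is critical, the +1 change carries straight to that chain (now 22 minutes).
That remains the longest chain; total 22 minutes.
Change in finish: 22 − 21 = +1 minutes.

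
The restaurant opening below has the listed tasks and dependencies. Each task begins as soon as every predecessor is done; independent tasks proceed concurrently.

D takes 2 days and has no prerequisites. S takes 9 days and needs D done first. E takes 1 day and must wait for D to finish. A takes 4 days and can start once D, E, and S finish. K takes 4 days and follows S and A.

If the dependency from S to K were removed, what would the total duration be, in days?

19

Original critical path: D→S→A→K = 2+9+4+4 = 19 ⇒ 19 days.
Dropping S→K doesn't change K's earliest start (15); another predecessor still binds.
The longest chain is now D→S→A→K = 2+9+4+4 = 19, so the job takes 19 days.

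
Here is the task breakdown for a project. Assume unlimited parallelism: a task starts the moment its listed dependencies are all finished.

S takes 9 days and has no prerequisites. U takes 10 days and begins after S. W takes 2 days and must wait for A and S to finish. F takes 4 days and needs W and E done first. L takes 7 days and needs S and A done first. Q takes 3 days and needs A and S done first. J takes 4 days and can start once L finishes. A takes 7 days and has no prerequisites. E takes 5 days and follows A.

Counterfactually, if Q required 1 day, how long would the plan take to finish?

20

Baseline: S→L→J = 9+7+4 = 20 → 20 days.
Q has 8 days of float (longest path through it is 12).
The critical path is still S→L→J; finish is now 20 days.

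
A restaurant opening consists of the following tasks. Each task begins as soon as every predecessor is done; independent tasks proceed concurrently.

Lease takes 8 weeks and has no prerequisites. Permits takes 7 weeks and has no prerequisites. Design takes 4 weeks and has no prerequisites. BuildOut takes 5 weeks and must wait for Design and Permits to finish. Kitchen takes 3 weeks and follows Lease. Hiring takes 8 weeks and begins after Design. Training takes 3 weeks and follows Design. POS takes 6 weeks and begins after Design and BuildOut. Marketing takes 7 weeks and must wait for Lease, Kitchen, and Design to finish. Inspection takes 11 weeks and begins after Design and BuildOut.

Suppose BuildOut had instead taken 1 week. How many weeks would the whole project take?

19

Actual critical path: Permits→BuildOut→Inspection = 7+5+11 = 23 ⇒ 23 weeks.
BuildOut is on the critical path; changing it to 1 makes that path 19 weeks.
That remains the longest chain; total 19 weeks.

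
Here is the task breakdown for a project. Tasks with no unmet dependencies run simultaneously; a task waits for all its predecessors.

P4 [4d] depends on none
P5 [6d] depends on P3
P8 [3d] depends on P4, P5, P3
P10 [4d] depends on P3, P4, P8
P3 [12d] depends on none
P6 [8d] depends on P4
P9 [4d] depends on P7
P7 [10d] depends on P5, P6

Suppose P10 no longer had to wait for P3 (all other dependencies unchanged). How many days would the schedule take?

Original critical path: P3→P5→P7→P9 = 12+6+10+4 = 32 ⇒ 32 days.
Dropping P3→P10 doesn't change P10's earliest start (21); another predecessor still binds.
New critical path: P3→P5→P7→P9 = 12+6+10+4 = 32 ⇒ 32 days.

32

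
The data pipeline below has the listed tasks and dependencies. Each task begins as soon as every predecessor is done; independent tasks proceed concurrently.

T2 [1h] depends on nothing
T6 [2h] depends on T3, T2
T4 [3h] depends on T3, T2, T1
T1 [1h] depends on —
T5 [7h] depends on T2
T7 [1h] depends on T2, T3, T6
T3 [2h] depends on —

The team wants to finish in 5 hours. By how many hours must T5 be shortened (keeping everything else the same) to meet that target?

3

Current finish: 8 hours; target: 5.
T5 is on every critical path, so each hour cut from T5 cuts the finish by one (this holds down to a finish of 5).
Need 8 − 5 = 3 hours off T5 → T5 becomes 4 hours, finish becomes 5.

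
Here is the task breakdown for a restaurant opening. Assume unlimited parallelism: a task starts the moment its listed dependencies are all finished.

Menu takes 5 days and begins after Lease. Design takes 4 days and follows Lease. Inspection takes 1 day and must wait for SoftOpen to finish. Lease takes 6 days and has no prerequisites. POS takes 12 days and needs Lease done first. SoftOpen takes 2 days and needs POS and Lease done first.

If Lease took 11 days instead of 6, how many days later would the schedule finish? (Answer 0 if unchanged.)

As given, the longest chain is Lease→POS→SoftOpen→Inspection = 6+12+2+1 = 21, so the finish is 21 days.
Lease lies on that path, so at 11 days the path becomes 26 days.
The critical path is still Lease→POS→SoftOpen→Inspection; finish is now 26 days.
Change in finish: 26 − 21 = +5 days.

5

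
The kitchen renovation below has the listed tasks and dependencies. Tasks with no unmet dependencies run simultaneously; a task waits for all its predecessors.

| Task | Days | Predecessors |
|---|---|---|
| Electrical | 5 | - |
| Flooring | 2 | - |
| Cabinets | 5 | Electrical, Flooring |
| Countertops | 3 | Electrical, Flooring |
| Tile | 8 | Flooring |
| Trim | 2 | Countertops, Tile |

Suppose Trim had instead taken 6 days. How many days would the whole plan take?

Baseline: Flooring→Tile→Trim = 2+8+2 = 12 → 12 days.
Trim is on the critical path; changing it to 6 makes that path 16 days.
The critical path is still Flooring→Tile→Trim; finish is now 16 days.

16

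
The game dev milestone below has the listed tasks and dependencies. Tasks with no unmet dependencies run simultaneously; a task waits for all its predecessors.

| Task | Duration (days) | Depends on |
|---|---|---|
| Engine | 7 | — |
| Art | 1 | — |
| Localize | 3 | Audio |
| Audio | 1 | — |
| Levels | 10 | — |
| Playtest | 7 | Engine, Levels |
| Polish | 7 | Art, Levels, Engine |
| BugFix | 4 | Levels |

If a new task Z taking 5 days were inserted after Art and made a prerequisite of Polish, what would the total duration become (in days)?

17

Originally the plan takes 17 days.
With Z inserted, Polish now waits for max(Art, Levels, Engine, Z).
New critical path: Levels→Playtest = 10+7 = 17 ⇒ 17 days.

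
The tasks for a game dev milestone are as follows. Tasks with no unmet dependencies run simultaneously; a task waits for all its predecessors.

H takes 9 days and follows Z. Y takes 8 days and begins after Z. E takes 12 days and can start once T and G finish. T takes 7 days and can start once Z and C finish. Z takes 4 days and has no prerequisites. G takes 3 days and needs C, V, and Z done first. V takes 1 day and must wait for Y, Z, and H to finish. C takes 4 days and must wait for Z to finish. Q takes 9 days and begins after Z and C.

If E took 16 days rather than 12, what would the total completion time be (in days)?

33

Baseline: Z→H→V→G→E = 4+9+1+3+12 = 29 → 29 days.
E lies on that path, so at 16 days the path becomes 33 days.
That remains the longest chain; total 33 days.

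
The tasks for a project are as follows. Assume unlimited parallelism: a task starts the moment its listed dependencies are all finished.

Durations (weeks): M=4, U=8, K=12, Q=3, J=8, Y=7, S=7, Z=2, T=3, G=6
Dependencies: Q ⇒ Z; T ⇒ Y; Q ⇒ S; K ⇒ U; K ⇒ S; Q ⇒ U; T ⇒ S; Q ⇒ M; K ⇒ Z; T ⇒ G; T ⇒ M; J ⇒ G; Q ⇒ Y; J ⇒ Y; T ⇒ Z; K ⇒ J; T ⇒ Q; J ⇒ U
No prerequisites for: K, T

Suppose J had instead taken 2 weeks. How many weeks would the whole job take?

22

Actual critical path: K→J→U = 12+8+8 = 28 ⇒ 28 weeks.
Since J is critical, the -6 change carries straight to that chain (now 22 weeks).
That remains the longest chain; total 22 weeks.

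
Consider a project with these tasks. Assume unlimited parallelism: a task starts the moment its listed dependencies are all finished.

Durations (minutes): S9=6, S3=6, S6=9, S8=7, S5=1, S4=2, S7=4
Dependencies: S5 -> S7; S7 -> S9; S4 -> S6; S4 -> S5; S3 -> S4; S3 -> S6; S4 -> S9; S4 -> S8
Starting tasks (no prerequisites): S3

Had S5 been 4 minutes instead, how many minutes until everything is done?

Critical path before the change: S3→S4→S5→S7→S9 = 6+2+1+4+6 = 19 giving 19 minutes.
S5 is on the critical path; changing it to 4 makes that path 22 minutes.
No other chain overtakes it, so the finish is 22 minutes.

22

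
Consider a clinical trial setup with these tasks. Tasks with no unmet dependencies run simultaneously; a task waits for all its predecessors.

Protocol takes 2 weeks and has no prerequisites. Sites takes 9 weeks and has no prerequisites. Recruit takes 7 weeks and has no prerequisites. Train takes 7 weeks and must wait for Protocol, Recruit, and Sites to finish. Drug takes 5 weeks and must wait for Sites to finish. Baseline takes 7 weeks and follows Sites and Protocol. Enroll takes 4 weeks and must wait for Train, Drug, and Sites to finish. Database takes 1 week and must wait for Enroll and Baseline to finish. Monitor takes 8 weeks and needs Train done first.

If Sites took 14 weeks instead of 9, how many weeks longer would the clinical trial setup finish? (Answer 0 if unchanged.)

5

As given, the longest chain is Sites→Train→Monitor = 9+7+8 = 24, so the finish is 24 weeks.
Since Sites is critical, the +5 change carries straight to that chain (now 29 weeks).
The critical path is still Sites→Train→Monitor; finish is now 29 weeks.
Change in finish: 29 − 24 = +5 weeks.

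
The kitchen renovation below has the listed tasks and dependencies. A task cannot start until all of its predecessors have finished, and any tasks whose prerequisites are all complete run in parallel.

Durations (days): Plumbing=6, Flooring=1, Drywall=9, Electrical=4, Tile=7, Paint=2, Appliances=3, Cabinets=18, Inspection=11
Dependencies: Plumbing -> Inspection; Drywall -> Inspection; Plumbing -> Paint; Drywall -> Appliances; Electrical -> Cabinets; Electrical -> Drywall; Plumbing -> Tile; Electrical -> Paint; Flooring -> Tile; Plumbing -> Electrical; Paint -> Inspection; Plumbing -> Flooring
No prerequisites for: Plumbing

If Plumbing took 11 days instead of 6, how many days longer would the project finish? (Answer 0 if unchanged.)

5

Actual critical path: Plumbing→Electrical→Drywall→Inspection = 6+4+9+11 = 30 ⇒ 30 days.
Plumbing lies on that path, so at 11 days the path becomes 35 days.
The critical path is still Plumbing→Electrical→Drywall→Inspection; finish is now 35 days.
Change in finish: 35 − 30 = +5 days.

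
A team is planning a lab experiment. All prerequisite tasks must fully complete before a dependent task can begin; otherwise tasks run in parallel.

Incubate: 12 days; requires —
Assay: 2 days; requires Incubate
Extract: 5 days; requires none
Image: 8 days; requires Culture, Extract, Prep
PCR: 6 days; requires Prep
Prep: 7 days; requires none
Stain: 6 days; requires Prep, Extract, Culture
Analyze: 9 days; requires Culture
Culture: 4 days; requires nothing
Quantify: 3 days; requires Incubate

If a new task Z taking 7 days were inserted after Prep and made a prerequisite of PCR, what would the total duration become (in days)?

20

Originally the job takes 15 days.
With Z inserted, PCR now waits for max(Prep, Z).
New critical path: Prep→Z→PCR = 7+7+6 = 20 ⇒ 20 days.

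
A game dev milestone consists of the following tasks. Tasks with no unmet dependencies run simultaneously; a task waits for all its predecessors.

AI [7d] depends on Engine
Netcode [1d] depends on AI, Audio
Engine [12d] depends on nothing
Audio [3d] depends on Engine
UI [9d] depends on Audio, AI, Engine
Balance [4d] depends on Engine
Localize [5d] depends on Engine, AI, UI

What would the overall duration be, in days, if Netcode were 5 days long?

The binding path is Engine→AI→UI→Localize = 12+7+9+5 = 33; finish at 33 days.
Netcode is off the critical path — its longest chain is 20 days, giving 13 of slack.
The critical path is still Engine→AI→UI→Localize; finish is now 33 days.

33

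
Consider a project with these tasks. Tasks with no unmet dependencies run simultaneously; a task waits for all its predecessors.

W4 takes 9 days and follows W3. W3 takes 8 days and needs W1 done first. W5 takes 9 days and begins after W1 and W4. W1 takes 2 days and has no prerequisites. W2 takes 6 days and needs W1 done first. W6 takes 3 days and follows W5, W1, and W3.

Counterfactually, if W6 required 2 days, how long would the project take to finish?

As given, the longest chain is W1→W3→W4→W5→W6 = 2+8+9+9+3 = 31, so the finish is 31 days.
Since W6 is critical, the -1 change carries straight to that chain (now 30 days).
The critical path is still W1→W3→W4→W5→W6; finish is now 30 days.

30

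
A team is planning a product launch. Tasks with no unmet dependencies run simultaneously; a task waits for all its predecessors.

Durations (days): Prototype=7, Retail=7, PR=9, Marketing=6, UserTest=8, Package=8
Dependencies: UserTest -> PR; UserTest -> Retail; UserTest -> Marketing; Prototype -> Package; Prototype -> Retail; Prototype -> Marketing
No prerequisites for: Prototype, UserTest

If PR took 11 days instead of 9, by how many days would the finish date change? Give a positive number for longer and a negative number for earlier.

Baseline: UserTest→PR = 8+9 = 17 → 17 days.
PR lies on that path, so at 11 days the path becomes 19 days.
That remains the longest chain; total 19 days.
Change in finish: 19 − 17 = +2 days.

2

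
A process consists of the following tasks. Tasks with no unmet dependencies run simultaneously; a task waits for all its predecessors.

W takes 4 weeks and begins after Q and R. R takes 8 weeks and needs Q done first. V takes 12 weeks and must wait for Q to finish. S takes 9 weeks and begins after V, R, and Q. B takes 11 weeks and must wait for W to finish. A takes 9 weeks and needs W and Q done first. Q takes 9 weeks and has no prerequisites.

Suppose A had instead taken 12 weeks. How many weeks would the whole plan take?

Baseline: Q→R→W→B = 9+8+4+11 = 32 → 32 weeks.
A is off the critical path — its longest chain is 30 weeks, giving 2 of slack.
New critical path: Q→R→W→A = 9+8+4+12 = 33 ⇒ 33 weeks.

33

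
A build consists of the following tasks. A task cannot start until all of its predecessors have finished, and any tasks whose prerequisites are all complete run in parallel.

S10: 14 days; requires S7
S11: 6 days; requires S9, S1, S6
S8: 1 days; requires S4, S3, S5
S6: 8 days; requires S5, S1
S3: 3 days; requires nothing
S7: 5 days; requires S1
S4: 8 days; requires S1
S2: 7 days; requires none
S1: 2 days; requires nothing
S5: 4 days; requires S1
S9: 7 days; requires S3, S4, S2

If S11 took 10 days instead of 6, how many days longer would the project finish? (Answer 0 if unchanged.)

4

Actual critical path: S1→S4→S9→S11 = 2+8+7+6 = 23 ⇒ 23 days.
S11 is on the critical path; changing it to 10 makes that path 27 days.
The critical path is still S1→S4→S9→S11; finish is now 27 days.
Change in finish: 27 − 23 = +4 days.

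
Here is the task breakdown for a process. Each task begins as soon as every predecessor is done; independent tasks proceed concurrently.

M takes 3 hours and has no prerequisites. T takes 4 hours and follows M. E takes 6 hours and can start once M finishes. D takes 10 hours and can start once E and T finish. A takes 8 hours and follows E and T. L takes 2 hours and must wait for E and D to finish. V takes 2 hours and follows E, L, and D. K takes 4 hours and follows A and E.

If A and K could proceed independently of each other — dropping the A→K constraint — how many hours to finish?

23

Before: longest chain M→E→D→L→V = 3+6+10+2+2 = 23, finish 23.
Without A→K, K's earliest start moves from 17 to 9.
The longest chain is now M→E→D→L→V = 3+6+10+2+2 = 23, so the schedule takes 23 hours.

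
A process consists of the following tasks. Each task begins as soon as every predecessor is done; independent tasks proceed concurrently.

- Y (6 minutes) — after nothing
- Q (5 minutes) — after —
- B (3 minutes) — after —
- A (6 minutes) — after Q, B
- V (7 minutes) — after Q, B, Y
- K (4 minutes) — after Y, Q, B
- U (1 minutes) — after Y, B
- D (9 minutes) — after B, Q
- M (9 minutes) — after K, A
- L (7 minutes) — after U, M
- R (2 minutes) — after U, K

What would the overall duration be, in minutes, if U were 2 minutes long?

The binding path is Q→A→M→L = 5+6+9+7 = 27; finish at 27 minutes.
U has 13 minutes of float (longest path through it is 14).
No other chain overtakes it, so the finish is 27 minutes.

27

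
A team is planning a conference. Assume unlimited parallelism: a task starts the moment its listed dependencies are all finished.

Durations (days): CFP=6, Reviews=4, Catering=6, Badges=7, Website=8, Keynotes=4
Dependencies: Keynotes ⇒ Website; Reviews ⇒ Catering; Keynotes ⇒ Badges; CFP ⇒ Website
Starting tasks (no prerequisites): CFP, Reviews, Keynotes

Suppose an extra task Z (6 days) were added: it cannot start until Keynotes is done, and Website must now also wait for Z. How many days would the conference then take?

Originally the conference takes 14 days.
With Z inserted, Website now waits for max(CFP, Keynotes, Z).
New critical path: Keynotes→Z→Website = 4+6+8 = 18 ⇒ 18 days.

18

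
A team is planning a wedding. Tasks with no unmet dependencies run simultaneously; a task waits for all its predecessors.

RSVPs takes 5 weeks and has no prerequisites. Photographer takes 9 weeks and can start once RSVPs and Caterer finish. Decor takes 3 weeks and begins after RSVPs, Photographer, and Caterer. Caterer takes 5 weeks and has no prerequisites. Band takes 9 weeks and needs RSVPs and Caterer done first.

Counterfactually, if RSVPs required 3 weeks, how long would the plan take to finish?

As given, the longest chain is RSVPs→Photographer→Decor = 5+9+3 = 17, so the finish is 17 weeks.
RSVPs lies on that path, so at 3 weeks the path becomes 15 weeks.
The binding chain switches to Caterer→Photographer→Decor = 5+9+3 = 17; finish 17 weeks.

17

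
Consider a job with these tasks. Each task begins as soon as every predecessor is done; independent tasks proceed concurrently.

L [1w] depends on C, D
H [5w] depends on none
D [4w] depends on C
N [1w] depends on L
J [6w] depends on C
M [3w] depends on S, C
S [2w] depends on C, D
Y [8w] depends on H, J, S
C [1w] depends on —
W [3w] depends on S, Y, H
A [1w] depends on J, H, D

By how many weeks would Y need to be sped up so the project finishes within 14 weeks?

4

Current finish: 18 weeks; target: 14.
Y is on every critical path, so each week cut from Y cuts the finish by one (this holds down to a finish of 11).
Need 18 − 14 = 4 weeks off Y → Y becomes 4 weeks, finish becomes 14.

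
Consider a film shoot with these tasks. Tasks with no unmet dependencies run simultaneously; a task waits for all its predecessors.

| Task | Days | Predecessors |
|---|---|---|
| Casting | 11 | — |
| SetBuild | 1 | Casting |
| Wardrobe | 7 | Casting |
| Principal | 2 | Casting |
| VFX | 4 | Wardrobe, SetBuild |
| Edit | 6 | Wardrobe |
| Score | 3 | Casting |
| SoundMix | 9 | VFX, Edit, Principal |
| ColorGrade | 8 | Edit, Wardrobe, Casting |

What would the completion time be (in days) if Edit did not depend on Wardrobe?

31

Before: longest chain Casting→Wardrobe→Edit→SoundMix = 11+7+6+9 = 33, finish 33.
Without Wardrobe→Edit, Edit's earliest start moves from 18 to 0.
New critical path: Casting→Wardrobe→VFX→SoundMix = 11+7+4+9 = 31 ⇒ 31 days.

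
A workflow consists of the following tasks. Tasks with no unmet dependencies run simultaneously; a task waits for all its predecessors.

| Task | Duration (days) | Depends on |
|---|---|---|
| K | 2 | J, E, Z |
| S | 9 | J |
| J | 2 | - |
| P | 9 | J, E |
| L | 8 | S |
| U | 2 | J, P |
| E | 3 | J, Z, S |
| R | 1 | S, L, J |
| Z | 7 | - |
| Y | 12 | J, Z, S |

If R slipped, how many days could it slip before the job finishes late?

Critical path: J→S→E→P→U = 2+9+3+9+2 = 25, so the finish is 25 days.
The longest chain containing R totals 20 days.
Slack of R = 24 − 19 = 5 days.

5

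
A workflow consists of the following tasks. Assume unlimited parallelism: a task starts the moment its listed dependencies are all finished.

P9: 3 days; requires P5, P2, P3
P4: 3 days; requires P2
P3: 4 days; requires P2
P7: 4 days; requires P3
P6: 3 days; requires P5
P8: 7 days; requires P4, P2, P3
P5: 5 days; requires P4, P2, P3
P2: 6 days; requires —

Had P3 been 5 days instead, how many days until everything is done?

Actual critical path: P2→P3→P5→P6 = 6+4+5+3 = 18 ⇒ 18 days.
P3 lies on that path, so at 5 days the path becomes 19 days.
The critical path is still P2→P3→P5→P6; finish is now 19 days.

19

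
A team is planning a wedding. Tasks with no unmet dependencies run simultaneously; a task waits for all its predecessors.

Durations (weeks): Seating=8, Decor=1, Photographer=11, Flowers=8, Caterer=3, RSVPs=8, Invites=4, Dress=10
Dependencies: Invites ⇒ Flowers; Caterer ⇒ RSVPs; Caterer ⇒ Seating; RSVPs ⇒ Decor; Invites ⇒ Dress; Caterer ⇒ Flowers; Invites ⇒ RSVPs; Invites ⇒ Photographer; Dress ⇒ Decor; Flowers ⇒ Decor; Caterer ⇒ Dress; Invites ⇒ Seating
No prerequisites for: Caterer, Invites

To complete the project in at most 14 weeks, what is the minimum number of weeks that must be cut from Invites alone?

1

Current finish: 15 weeks; target: 14.
Invites is on every critical path, so each week cut from Invites cuts the finish by one (this holds down to a finish of 14).
Need 15 − 14 = 1 week off Invites → Invites becomes 3 weeks, finish becomes 14.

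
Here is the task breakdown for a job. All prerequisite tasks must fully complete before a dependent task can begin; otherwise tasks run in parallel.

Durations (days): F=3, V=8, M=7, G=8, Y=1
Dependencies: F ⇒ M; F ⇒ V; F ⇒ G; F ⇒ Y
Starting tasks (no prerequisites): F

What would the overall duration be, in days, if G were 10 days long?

13

Actual critical path: F→G = 3+8 = 11 ⇒ 11 days.
G lies on that path, so at 10 days the path becomes 13 days.
The critical path is still F→G; finish is now 13 days.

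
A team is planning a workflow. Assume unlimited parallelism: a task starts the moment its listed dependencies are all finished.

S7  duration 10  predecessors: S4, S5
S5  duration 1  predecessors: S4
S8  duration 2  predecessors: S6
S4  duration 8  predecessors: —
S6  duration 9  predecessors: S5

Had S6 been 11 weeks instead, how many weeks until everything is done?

Baseline: S4→S5→S6→S8 = 8+1+9+2 = 20 → 20 weeks.
S6 lies on that path, so at 11 weeks the path becomes 22 weeks.
The critical path is still S4→S5→S6→S8; finish is now 22 weeks.

22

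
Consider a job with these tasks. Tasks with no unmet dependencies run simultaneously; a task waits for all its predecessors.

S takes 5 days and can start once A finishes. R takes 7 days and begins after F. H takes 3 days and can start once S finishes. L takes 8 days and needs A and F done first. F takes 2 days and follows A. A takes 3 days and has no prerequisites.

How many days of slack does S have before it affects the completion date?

2

Critical path: A→F→L = 3+2+8 = 13, so the finish is 13 days.
The longest chain containing S totals 11 days.
Float = 13 − 11 = 2.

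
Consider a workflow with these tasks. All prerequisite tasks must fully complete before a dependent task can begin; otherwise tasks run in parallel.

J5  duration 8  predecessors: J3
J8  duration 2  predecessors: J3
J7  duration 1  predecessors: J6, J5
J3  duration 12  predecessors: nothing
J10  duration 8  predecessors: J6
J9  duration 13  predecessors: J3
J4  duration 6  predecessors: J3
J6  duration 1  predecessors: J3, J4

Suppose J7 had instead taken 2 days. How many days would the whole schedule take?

27

Critical path before the change: J3→J4→J6→J10 = 12+6+1+8 = 27 giving 27 days.
J7 has 6 days of float (longest path through it is 21).
That remains the longest chain; total 27 days.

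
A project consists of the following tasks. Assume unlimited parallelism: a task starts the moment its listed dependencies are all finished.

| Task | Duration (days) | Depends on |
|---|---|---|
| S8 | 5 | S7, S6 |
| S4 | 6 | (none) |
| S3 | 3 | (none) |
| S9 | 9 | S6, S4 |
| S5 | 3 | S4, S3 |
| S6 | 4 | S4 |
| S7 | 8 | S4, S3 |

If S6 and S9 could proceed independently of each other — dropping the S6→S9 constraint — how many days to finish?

Original critical path: S4→S6→S9 = 6+4+9 = 19 ⇒ 19 days.
Without S6→S9, S9's earliest start moves from 10 to 6.
New critical path: S4→S7→S8 = 6+8+5 = 19 ⇒ 19 days.

19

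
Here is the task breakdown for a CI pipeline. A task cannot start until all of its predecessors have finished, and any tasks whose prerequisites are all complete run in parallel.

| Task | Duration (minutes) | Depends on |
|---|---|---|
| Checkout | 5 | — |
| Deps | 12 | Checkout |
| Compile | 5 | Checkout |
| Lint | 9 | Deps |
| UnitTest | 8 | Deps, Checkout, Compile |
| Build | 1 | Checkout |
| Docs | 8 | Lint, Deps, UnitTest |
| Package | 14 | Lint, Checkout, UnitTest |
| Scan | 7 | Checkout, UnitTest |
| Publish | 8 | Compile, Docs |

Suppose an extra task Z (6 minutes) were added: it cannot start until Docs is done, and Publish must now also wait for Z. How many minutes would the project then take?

Originally the project takes 42 minutes.
With Z inserted, Publish now waits for max(Compile, Docs, Z).
New critical path: Checkout→Deps→Lint→Docs→Z→Publish = 5+12+9+8+6+8 = 48 ⇒ 48 minutes.

48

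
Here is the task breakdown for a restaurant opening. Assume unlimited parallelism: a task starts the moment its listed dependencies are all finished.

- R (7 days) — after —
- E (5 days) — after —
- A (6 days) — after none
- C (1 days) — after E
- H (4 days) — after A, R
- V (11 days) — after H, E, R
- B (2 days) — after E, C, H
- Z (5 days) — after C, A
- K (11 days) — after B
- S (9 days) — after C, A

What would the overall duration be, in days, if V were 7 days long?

The binding path is R→H→B→K = 7+4+2+11 = 24; finish at 24 days.
V is off the critical path — its longest chain is 22 days, giving 2 of slack.
That remains the longest chain; total 24 days.

24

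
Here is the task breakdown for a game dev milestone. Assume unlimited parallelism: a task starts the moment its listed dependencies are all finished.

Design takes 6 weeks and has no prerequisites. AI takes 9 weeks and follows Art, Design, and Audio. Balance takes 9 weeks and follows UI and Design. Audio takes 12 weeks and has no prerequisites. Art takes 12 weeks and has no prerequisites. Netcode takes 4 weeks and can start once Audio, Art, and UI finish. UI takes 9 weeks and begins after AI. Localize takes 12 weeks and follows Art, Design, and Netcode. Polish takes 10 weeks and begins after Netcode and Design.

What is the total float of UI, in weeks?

Critical path: Art→AI→UI→Netcode→Localize = 12+9+9+4+12 = 46, so the finish is 46 weeks.
Longest path through UI: 46 weeks (earliest finish 30, latest finish 30).
Float = 46 − 46 = 0.

0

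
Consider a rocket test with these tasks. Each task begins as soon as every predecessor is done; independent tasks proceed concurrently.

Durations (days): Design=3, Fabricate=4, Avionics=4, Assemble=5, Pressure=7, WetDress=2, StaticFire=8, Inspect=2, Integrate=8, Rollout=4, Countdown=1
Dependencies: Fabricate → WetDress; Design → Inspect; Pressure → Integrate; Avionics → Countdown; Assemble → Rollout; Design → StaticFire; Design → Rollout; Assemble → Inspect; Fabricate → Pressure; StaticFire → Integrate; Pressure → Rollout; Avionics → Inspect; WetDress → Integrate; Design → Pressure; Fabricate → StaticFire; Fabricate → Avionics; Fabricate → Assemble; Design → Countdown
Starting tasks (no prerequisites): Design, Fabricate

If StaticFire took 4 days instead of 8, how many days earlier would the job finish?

1

Baseline: Fabricate→StaticFire→Integrate = 4+8+8 = 20 → 20 days.
Since StaticFire is critical, the -4 change carries straight to that chain (now 16 days).
Now Fabricate→Pressure→Integrate = 4+7+8 = 19 is longest, so the finish becomes 19 days.
Change in finish: 19 − 20 = -1 days.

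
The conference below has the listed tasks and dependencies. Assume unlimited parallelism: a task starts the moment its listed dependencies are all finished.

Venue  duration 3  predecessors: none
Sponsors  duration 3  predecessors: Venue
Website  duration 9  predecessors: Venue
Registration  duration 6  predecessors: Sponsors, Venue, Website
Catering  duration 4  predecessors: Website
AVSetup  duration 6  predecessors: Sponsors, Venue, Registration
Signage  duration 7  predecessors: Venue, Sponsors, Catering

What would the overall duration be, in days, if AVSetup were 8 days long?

As given, the longest chain is Venue→Website→Registration→AVSetup = 3+9+6+6 = 24, so the finish is 24 days.
AVSetup lies on that path, so at 8 days the path becomes 26 days.
The critical path is still Venue→Website→Registration→AVSetup; finish is now 26 days.

26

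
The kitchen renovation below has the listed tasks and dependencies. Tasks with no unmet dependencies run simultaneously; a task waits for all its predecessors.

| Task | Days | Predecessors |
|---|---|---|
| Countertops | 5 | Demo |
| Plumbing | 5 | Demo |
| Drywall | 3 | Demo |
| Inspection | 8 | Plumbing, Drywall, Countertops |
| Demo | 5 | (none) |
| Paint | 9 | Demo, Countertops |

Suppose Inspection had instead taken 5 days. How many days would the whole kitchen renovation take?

19

As given, the longest chain is Demo→Countertops→Paint = 5+5+9 = 19, so the finish is 19 days.
Inspection has 1 day of float (longest path through it is 18).
The critical path is still Demo→Countertops→Paint; finish is now 19 days.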